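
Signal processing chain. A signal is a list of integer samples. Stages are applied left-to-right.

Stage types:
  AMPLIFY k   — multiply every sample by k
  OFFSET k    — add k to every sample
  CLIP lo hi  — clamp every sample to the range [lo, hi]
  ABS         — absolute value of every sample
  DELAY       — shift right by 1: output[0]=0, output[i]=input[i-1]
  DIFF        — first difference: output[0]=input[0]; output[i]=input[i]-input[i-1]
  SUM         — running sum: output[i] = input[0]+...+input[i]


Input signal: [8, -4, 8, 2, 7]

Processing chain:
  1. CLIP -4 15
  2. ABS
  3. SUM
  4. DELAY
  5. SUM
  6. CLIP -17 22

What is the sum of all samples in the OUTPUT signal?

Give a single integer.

Answer: 72

Derivation:
Input: [8, -4, 8, 2, 7]
Stage 1 (CLIP -4 15): clip(8,-4,15)=8, clip(-4,-4,15)=-4, clip(8,-4,15)=8, clip(2,-4,15)=2, clip(7,-4,15)=7 -> [8, -4, 8, 2, 7]
Stage 2 (ABS): |8|=8, |-4|=4, |8|=8, |2|=2, |7|=7 -> [8, 4, 8, 2, 7]
Stage 3 (SUM): sum[0..0]=8, sum[0..1]=12, sum[0..2]=20, sum[0..3]=22, sum[0..4]=29 -> [8, 12, 20, 22, 29]
Stage 4 (DELAY): [0, 8, 12, 20, 22] = [0, 8, 12, 20, 22] -> [0, 8, 12, 20, 22]
Stage 5 (SUM): sum[0..0]=0, sum[0..1]=8, sum[0..2]=20, sum[0..3]=40, sum[0..4]=62 -> [0, 8, 20, 40, 62]
Stage 6 (CLIP -17 22): clip(0,-17,22)=0, clip(8,-17,22)=8, clip(20,-17,22)=20, clip(40,-17,22)=22, clip(62,-17,22)=22 -> [0, 8, 20, 22, 22]
Output sum: 72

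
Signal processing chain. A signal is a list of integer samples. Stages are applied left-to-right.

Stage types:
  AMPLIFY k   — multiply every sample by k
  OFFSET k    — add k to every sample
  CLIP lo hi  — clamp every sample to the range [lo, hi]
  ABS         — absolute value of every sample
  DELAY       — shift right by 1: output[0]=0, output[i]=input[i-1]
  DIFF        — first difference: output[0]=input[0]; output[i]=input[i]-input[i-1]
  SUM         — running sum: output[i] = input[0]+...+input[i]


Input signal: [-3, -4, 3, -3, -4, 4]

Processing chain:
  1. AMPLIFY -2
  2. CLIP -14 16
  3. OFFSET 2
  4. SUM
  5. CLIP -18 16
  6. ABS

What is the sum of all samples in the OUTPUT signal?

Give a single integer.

Answer: 86

Derivation:
Input: [-3, -4, 3, -3, -4, 4]
Stage 1 (AMPLIFY -2): -3*-2=6, -4*-2=8, 3*-2=-6, -3*-2=6, -4*-2=8, 4*-2=-8 -> [6, 8, -6, 6, 8, -8]
Stage 2 (CLIP -14 16): clip(6,-14,16)=6, clip(8,-14,16)=8, clip(-6,-14,16)=-6, clip(6,-14,16)=6, clip(8,-14,16)=8, clip(-8,-14,16)=-8 -> [6, 8, -6, 6, 8, -8]
Stage 3 (OFFSET 2): 6+2=8, 8+2=10, -6+2=-4, 6+2=8, 8+2=10, -8+2=-6 -> [8, 10, -4, 8, 10, -6]
Stage 4 (SUM): sum[0..0]=8, sum[0..1]=18, sum[0..2]=14, sum[0..3]=22, sum[0..4]=32, sum[0..5]=26 -> [8, 18, 14, 22, 32, 26]
Stage 5 (CLIP -18 16): clip(8,-18,16)=8, clip(18,-18,16)=16, clip(14,-18,16)=14, clip(22,-18,16)=16, clip(32,-18,16)=16, clip(26,-18,16)=16 -> [8, 16, 14, 16, 16, 16]
Stage 6 (ABS): |8|=8, |16|=16, |14|=14, |16|=16, |16|=16, |16|=16 -> [8, 16, 14, 16, 16, 16]
Output sum: 86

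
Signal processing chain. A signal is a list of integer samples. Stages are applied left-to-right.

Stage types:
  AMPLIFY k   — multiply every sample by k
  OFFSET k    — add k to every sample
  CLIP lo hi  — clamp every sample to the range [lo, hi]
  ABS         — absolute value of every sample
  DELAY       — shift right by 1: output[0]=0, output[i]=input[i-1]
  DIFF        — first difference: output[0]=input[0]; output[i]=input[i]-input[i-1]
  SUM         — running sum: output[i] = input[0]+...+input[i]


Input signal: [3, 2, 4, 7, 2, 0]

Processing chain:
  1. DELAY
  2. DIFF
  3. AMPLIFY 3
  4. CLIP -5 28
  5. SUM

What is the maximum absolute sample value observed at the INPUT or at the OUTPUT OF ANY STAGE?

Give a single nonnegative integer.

Input: [3, 2, 4, 7, 2, 0] (max |s|=7)
Stage 1 (DELAY): [0, 3, 2, 4, 7, 2] = [0, 3, 2, 4, 7, 2] -> [0, 3, 2, 4, 7, 2] (max |s|=7)
Stage 2 (DIFF): s[0]=0, 3-0=3, 2-3=-1, 4-2=2, 7-4=3, 2-7=-5 -> [0, 3, -1, 2, 3, -5] (max |s|=5)
Stage 3 (AMPLIFY 3): 0*3=0, 3*3=9, -1*3=-3, 2*3=6, 3*3=9, -5*3=-15 -> [0, 9, -3, 6, 9, -15] (max |s|=15)
Stage 4 (CLIP -5 28): clip(0,-5,28)=0, clip(9,-5,28)=9, clip(-3,-5,28)=-3, clip(6,-5,28)=6, clip(9,-5,28)=9, clip(-15,-5,28)=-5 -> [0, 9, -3, 6, 9, -5] (max |s|=9)
Stage 5 (SUM): sum[0..0]=0, sum[0..1]=9, sum[0..2]=6, sum[0..3]=12, sum[0..4]=21, sum[0..5]=16 -> [0, 9, 6, 12, 21, 16] (max |s|=21)
Overall max amplitude: 21

Answer: 21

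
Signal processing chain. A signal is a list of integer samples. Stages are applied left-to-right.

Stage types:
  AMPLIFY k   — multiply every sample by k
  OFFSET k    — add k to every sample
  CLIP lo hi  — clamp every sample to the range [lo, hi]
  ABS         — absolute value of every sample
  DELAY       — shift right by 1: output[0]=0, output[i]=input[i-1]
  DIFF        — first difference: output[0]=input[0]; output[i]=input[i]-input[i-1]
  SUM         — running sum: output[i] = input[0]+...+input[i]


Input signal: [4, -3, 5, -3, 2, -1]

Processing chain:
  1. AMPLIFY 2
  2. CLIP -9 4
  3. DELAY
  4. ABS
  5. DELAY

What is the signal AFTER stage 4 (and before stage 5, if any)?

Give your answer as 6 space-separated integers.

Input: [4, -3, 5, -3, 2, -1]
Stage 1 (AMPLIFY 2): 4*2=8, -3*2=-6, 5*2=10, -3*2=-6, 2*2=4, -1*2=-2 -> [8, -6, 10, -6, 4, -2]
Stage 2 (CLIP -9 4): clip(8,-9,4)=4, clip(-6,-9,4)=-6, clip(10,-9,4)=4, clip(-6,-9,4)=-6, clip(4,-9,4)=4, clip(-2,-9,4)=-2 -> [4, -6, 4, -6, 4, -2]
Stage 3 (DELAY): [0, 4, -6, 4, -6, 4] = [0, 4, -6, 4, -6, 4] -> [0, 4, -6, 4, -6, 4]
Stage 4 (ABS): |0|=0, |4|=4, |-6|=6, |4|=4, |-6|=6, |4|=4 -> [0, 4, 6, 4, 6, 4]

Answer: 0 4 6 4 6 4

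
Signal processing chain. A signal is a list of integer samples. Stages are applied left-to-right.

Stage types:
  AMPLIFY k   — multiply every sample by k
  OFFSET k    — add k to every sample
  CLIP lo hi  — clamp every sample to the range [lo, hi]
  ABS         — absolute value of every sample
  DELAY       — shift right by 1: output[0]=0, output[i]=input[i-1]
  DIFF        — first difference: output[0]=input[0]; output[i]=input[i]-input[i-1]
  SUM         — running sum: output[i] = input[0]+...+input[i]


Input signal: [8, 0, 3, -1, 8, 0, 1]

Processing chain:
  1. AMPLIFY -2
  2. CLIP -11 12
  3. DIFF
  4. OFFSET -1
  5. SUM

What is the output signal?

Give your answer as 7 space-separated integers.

Input: [8, 0, 3, -1, 8, 0, 1]
Stage 1 (AMPLIFY -2): 8*-2=-16, 0*-2=0, 3*-2=-6, -1*-2=2, 8*-2=-16, 0*-2=0, 1*-2=-2 -> [-16, 0, -6, 2, -16, 0, -2]
Stage 2 (CLIP -11 12): clip(-16,-11,12)=-11, clip(0,-11,12)=0, clip(-6,-11,12)=-6, clip(2,-11,12)=2, clip(-16,-11,12)=-11, clip(0,-11,12)=0, clip(-2,-11,12)=-2 -> [-11, 0, -6, 2, -11, 0, -2]
Stage 3 (DIFF): s[0]=-11, 0--11=11, -6-0=-6, 2--6=8, -11-2=-13, 0--11=11, -2-0=-2 -> [-11, 11, -6, 8, -13, 11, -2]
Stage 4 (OFFSET -1): -11+-1=-12, 11+-1=10, -6+-1=-7, 8+-1=7, -13+-1=-14, 11+-1=10, -2+-1=-3 -> [-12, 10, -7, 7, -14, 10, -3]
Stage 5 (SUM): sum[0..0]=-12, sum[0..1]=-2, sum[0..2]=-9, sum[0..3]=-2, sum[0..4]=-16, sum[0..5]=-6, sum[0..6]=-9 -> [-12, -2, -9, -2, -16, -6, -9]

Answer: -12 -2 -9 -2 -16 -6 -9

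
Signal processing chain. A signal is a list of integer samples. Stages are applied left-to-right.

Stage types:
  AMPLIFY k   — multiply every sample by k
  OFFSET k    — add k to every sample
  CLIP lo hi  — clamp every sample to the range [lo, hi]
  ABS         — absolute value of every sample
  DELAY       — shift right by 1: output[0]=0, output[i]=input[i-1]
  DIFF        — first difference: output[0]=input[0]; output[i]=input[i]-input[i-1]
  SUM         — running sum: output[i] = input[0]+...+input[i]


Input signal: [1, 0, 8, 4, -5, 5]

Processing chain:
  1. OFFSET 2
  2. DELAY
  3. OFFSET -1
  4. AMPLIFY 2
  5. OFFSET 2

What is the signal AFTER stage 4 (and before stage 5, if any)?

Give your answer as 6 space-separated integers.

Answer: -2 4 2 18 10 -8

Derivation:
Input: [1, 0, 8, 4, -5, 5]
Stage 1 (OFFSET 2): 1+2=3, 0+2=2, 8+2=10, 4+2=6, -5+2=-3, 5+2=7 -> [3, 2, 10, 6, -3, 7]
Stage 2 (DELAY): [0, 3, 2, 10, 6, -3] = [0, 3, 2, 10, 6, -3] -> [0, 3, 2, 10, 6, -3]
Stage 3 (OFFSET -1): 0+-1=-1, 3+-1=2, 2+-1=1, 10+-1=9, 6+-1=5, -3+-1=-4 -> [-1, 2, 1, 9, 5, -4]
Stage 4 (AMPLIFY 2): -1*2=-2, 2*2=4, 1*2=2, 9*2=18, 5*2=10, -4*2=-8 -> [-2, 4, 2, 18, 10, -8]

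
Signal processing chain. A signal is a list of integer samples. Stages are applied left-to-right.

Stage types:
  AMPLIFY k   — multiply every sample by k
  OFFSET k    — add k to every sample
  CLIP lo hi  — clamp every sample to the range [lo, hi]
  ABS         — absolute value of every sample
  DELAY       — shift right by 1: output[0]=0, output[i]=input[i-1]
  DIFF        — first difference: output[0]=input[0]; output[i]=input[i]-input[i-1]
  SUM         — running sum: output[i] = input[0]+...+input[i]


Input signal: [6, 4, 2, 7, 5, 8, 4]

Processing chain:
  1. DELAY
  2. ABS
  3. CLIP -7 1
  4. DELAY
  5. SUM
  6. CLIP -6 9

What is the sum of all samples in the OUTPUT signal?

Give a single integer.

Answer: 15

Derivation:
Input: [6, 4, 2, 7, 5, 8, 4]
Stage 1 (DELAY): [0, 6, 4, 2, 7, 5, 8] = [0, 6, 4, 2, 7, 5, 8] -> [0, 6, 4, 2, 7, 5, 8]
Stage 2 (ABS): |0|=0, |6|=6, |4|=4, |2|=2, |7|=7, |5|=5, |8|=8 -> [0, 6, 4, 2, 7, 5, 8]
Stage 3 (CLIP -7 1): clip(0,-7,1)=0, clip(6,-7,1)=1, clip(4,-7,1)=1, clip(2,-7,1)=1, clip(7,-7,1)=1, clip(5,-7,1)=1, clip(8,-7,1)=1 -> [0, 1, 1, 1, 1, 1, 1]
Stage 4 (DELAY): [0, 0, 1, 1, 1, 1, 1] = [0, 0, 1, 1, 1, 1, 1] -> [0, 0, 1, 1, 1, 1, 1]
Stage 5 (SUM): sum[0..0]=0, sum[0..1]=0, sum[0..2]=1, sum[0..3]=2, sum[0..4]=3, sum[0..5]=4, sum[0..6]=5 -> [0, 0, 1, 2, 3, 4, 5]
Stage 6 (CLIP -6 9): clip(0,-6,9)=0, clip(0,-6,9)=0, clip(1,-6,9)=1, clip(2,-6,9)=2, clip(3,-6,9)=3, clip(4,-6,9)=4, clip(5,-6,9)=5 -> [0, 0, 1, 2, 3, 4, 5]
Output sum: 15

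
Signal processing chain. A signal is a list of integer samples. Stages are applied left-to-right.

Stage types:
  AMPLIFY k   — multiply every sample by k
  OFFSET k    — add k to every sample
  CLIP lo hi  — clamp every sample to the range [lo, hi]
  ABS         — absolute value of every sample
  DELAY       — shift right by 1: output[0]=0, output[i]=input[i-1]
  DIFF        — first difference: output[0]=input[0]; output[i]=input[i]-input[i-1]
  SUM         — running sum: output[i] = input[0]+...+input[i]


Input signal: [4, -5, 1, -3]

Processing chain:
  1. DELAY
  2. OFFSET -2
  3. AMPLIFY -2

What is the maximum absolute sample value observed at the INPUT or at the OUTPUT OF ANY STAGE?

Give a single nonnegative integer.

Answer: 14

Derivation:
Input: [4, -5, 1, -3] (max |s|=5)
Stage 1 (DELAY): [0, 4, -5, 1] = [0, 4, -5, 1] -> [0, 4, -5, 1] (max |s|=5)
Stage 2 (OFFSET -2): 0+-2=-2, 4+-2=2, -5+-2=-7, 1+-2=-1 -> [-2, 2, -7, -1] (max |s|=7)
Stage 3 (AMPLIFY -2): -2*-2=4, 2*-2=-4, -7*-2=14, -1*-2=2 -> [4, -4, 14, 2] (max |s|=14)
Overall max amplitude: 14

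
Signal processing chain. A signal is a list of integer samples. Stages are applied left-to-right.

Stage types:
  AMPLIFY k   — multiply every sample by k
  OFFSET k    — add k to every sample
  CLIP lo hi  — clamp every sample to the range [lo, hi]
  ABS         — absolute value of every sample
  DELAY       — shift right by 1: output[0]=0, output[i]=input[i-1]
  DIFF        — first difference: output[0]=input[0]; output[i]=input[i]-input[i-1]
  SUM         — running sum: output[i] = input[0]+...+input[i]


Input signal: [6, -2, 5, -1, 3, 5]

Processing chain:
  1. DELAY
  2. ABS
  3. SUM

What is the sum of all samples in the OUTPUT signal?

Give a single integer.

Answer: 58

Derivation:
Input: [6, -2, 5, -1, 3, 5]
Stage 1 (DELAY): [0, 6, -2, 5, -1, 3] = [0, 6, -2, 5, -1, 3] -> [0, 6, -2, 5, -1, 3]
Stage 2 (ABS): |0|=0, |6|=6, |-2|=2, |5|=5, |-1|=1, |3|=3 -> [0, 6, 2, 5, 1, 3]
Stage 3 (SUM): sum[0..0]=0, sum[0..1]=6, sum[0..2]=8, sum[0..3]=13, sum[0..4]=14, sum[0..5]=17 -> [0, 6, 8, 13, 14, 17]
Output sum: 58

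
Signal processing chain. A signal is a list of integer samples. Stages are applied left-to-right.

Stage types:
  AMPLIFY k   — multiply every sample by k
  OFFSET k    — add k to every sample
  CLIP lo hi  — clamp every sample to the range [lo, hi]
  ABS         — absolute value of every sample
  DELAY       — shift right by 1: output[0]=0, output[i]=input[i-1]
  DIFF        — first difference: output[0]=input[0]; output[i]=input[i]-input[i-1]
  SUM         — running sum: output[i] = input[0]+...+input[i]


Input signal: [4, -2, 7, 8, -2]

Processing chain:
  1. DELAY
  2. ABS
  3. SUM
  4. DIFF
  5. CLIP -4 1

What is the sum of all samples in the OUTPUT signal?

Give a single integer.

Input: [4, -2, 7, 8, -2]
Stage 1 (DELAY): [0, 4, -2, 7, 8] = [0, 4, -2, 7, 8] -> [0, 4, -2, 7, 8]
Stage 2 (ABS): |0|=0, |4|=4, |-2|=2, |7|=7, |8|=8 -> [0, 4, 2, 7, 8]
Stage 3 (SUM): sum[0..0]=0, sum[0..1]=4, sum[0..2]=6, sum[0..3]=13, sum[0..4]=21 -> [0, 4, 6, 13, 21]
Stage 4 (DIFF): s[0]=0, 4-0=4, 6-4=2, 13-6=7, 21-13=8 -> [0, 4, 2, 7, 8]
Stage 5 (CLIP -4 1): clip(0,-4,1)=0, clip(4,-4,1)=1, clip(2,-4,1)=1, clip(7,-4,1)=1, clip(8,-4,1)=1 -> [0, 1, 1, 1, 1]
Output sum: 4

Answer: 4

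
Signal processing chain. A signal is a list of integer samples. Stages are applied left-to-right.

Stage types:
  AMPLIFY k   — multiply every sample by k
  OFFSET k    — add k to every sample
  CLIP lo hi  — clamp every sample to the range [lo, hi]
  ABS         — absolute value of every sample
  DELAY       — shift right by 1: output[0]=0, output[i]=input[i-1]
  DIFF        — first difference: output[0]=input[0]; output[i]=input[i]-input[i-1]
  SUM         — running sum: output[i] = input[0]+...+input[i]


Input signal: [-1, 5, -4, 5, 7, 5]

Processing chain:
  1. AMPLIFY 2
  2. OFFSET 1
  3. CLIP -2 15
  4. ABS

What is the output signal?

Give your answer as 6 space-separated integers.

Input: [-1, 5, -4, 5, 7, 5]
Stage 1 (AMPLIFY 2): -1*2=-2, 5*2=10, -4*2=-8, 5*2=10, 7*2=14, 5*2=10 -> [-2, 10, -8, 10, 14, 10]
Stage 2 (OFFSET 1): -2+1=-1, 10+1=11, -8+1=-7, 10+1=11, 14+1=15, 10+1=11 -> [-1, 11, -7, 11, 15, 11]
Stage 3 (CLIP -2 15): clip(-1,-2,15)=-1, clip(11,-2,15)=11, clip(-7,-2,15)=-2, clip(11,-2,15)=11, clip(15,-2,15)=15, clip(11,-2,15)=11 -> [-1, 11, -2, 11, 15, 11]
Stage 4 (ABS): |-1|=1, |11|=11, |-2|=2, |11|=11, |15|=15, |11|=11 -> [1, 11, 2, 11, 15, 11]

Answer: 1 11 2 11 15 11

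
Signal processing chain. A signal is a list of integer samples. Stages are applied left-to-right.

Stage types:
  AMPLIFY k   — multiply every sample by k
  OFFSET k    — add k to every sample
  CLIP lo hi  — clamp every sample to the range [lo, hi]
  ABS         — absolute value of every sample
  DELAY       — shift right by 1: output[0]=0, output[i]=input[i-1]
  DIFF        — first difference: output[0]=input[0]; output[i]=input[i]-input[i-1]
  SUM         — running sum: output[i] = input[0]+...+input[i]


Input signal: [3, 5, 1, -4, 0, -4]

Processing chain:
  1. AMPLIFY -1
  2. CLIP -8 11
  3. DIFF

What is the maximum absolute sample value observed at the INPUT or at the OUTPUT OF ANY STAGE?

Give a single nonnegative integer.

Answer: 5

Derivation:
Input: [3, 5, 1, -4, 0, -4] (max |s|=5)
Stage 1 (AMPLIFY -1): 3*-1=-3, 5*-1=-5, 1*-1=-1, -4*-1=4, 0*-1=0, -4*-1=4 -> [-3, -5, -1, 4, 0, 4] (max |s|=5)
Stage 2 (CLIP -8 11): clip(-3,-8,11)=-3, clip(-5,-8,11)=-5, clip(-1,-8,11)=-1, clip(4,-8,11)=4, clip(0,-8,11)=0, clip(4,-8,11)=4 -> [-3, -5, -1, 4, 0, 4] (max |s|=5)
Stage 3 (DIFF): s[0]=-3, -5--3=-2, -1--5=4, 4--1=5, 0-4=-4, 4-0=4 -> [-3, -2, 4, 5, -4, 4] (max |s|=5)
Overall max amplitude: 5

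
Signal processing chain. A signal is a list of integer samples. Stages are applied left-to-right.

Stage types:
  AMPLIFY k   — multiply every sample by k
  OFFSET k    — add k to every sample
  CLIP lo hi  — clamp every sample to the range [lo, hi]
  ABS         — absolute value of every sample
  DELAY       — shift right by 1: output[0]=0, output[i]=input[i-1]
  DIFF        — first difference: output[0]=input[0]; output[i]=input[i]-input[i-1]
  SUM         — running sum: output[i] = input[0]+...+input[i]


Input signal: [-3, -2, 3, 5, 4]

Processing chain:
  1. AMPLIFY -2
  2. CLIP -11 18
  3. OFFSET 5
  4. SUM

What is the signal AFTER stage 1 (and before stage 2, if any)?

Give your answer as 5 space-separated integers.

Answer: 6 4 -6 -10 -8

Derivation:
Input: [-3, -2, 3, 5, 4]
Stage 1 (AMPLIFY -2): -3*-2=6, -2*-2=4, 3*-2=-6, 5*-2=-10, 4*-2=-8 -> [6, 4, -6, -10, -8]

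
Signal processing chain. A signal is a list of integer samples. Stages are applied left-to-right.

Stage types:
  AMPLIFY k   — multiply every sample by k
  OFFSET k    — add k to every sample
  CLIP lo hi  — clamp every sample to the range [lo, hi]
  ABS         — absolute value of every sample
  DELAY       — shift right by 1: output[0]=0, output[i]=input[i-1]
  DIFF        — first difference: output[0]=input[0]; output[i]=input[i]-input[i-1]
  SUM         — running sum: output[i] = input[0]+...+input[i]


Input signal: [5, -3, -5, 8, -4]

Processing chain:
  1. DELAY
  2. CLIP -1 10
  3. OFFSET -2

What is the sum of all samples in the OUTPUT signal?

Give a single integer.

Answer: 1

Derivation:
Input: [5, -3, -5, 8, -4]
Stage 1 (DELAY): [0, 5, -3, -5, 8] = [0, 5, -3, -5, 8] -> [0, 5, -3, -5, 8]
Stage 2 (CLIP -1 10): clip(0,-1,10)=0, clip(5,-1,10)=5, clip(-3,-1,10)=-1, clip(-5,-1,10)=-1, clip(8,-1,10)=8 -> [0, 5, -1, -1, 8]
Stage 3 (OFFSET -2): 0+-2=-2, 5+-2=3, -1+-2=-3, -1+-2=-3, 8+-2=6 -> [-2, 3, -3, -3, 6]
Output sum: 1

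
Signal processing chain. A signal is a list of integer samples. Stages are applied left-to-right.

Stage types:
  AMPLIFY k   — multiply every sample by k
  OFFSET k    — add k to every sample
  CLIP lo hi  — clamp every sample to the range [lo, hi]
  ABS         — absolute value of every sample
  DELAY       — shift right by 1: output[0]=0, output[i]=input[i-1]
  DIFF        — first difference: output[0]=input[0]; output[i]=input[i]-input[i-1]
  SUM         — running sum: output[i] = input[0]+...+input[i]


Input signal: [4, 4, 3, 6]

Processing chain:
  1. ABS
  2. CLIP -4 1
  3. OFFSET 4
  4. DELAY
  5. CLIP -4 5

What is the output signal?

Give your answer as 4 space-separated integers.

Answer: 0 5 5 5

Derivation:
Input: [4, 4, 3, 6]
Stage 1 (ABS): |4|=4, |4|=4, |3|=3, |6|=6 -> [4, 4, 3, 6]
Stage 2 (CLIP -4 1): clip(4,-4,1)=1, clip(4,-4,1)=1, clip(3,-4,1)=1, clip(6,-4,1)=1 -> [1, 1, 1, 1]
Stage 3 (OFFSET 4): 1+4=5, 1+4=5, 1+4=5, 1+4=5 -> [5, 5, 5, 5]
Stage 4 (DELAY): [0, 5, 5, 5] = [0, 5, 5, 5] -> [0, 5, 5, 5]
Stage 5 (CLIP -4 5): clip(0,-4,5)=0, clip(5,-4,5)=5, clip(5,-4,5)=5, clip(5,-4,5)=5 -> [0, 5, 5, 5]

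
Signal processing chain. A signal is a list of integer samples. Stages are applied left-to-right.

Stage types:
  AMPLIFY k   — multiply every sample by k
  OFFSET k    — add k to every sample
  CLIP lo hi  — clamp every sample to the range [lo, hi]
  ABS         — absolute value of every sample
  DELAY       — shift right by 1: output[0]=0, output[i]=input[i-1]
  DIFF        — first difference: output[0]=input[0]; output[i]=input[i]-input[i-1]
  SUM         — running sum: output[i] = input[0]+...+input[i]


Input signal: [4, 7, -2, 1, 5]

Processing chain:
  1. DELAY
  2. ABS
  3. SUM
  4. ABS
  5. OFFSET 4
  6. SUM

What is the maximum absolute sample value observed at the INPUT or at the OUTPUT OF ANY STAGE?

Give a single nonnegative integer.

Input: [4, 7, -2, 1, 5] (max |s|=7)
Stage 1 (DELAY): [0, 4, 7, -2, 1] = [0, 4, 7, -2, 1] -> [0, 4, 7, -2, 1] (max |s|=7)
Stage 2 (ABS): |0|=0, |4|=4, |7|=7, |-2|=2, |1|=1 -> [0, 4, 7, 2, 1] (max |s|=7)
Stage 3 (SUM): sum[0..0]=0, sum[0..1]=4, sum[0..2]=11, sum[0..3]=13, sum[0..4]=14 -> [0, 4, 11, 13, 14] (max |s|=14)
Stage 4 (ABS): |0|=0, |4|=4, |11|=11, |13|=13, |14|=14 -> [0, 4, 11, 13, 14] (max |s|=14)
Stage 5 (OFFSET 4): 0+4=4, 4+4=8, 11+4=15, 13+4=17, 14+4=18 -> [4, 8, 15, 17, 18] (max |s|=18)
Stage 6 (SUM): sum[0..0]=4, sum[0..1]=12, sum[0..2]=27, sum[0..3]=44, sum[0..4]=62 -> [4, 12, 27, 44, 62] (max |s|=62)
Overall max amplitude: 62

Answer: 62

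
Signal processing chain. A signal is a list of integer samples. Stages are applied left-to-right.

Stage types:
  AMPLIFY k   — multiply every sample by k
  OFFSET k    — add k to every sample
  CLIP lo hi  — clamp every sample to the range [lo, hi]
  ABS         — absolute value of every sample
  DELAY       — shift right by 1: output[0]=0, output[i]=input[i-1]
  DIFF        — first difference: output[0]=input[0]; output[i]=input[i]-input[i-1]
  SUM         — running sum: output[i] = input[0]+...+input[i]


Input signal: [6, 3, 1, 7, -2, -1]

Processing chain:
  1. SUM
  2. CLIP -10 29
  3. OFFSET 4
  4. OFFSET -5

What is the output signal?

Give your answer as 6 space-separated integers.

Input: [6, 3, 1, 7, -2, -1]
Stage 1 (SUM): sum[0..0]=6, sum[0..1]=9, sum[0..2]=10, sum[0..3]=17, sum[0..4]=15, sum[0..5]=14 -> [6, 9, 10, 17, 15, 14]
Stage 2 (CLIP -10 29): clip(6,-10,29)=6, clip(9,-10,29)=9, clip(10,-10,29)=10, clip(17,-10,29)=17, clip(15,-10,29)=15, clip(14,-10,29)=14 -> [6, 9, 10, 17, 15, 14]
Stage 3 (OFFSET 4): 6+4=10, 9+4=13, 10+4=14, 17+4=21, 15+4=19, 14+4=18 -> [10, 13, 14, 21, 19, 18]
Stage 4 (OFFSET -5): 10+-5=5, 13+-5=8, 14+-5=9, 21+-5=16, 19+-5=14, 18+-5=13 -> [5, 8, 9, 16, 14, 13]

Answer: 5 8 9 16 14 13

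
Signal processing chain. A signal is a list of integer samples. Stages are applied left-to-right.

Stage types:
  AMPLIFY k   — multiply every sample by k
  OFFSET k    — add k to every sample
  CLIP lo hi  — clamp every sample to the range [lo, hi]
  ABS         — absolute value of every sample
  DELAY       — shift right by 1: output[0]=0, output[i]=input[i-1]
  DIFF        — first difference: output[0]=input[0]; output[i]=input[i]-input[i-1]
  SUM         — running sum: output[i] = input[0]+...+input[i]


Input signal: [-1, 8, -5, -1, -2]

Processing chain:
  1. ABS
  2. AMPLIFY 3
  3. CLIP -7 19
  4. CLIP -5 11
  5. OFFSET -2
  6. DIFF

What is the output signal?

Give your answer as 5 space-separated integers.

Input: [-1, 8, -5, -1, -2]
Stage 1 (ABS): |-1|=1, |8|=8, |-5|=5, |-1|=1, |-2|=2 -> [1, 8, 5, 1, 2]
Stage 2 (AMPLIFY 3): 1*3=3, 8*3=24, 5*3=15, 1*3=3, 2*3=6 -> [3, 24, 15, 3, 6]
Stage 3 (CLIP -7 19): clip(3,-7,19)=3, clip(24,-7,19)=19, clip(15,-7,19)=15, clip(3,-7,19)=3, clip(6,-7,19)=6 -> [3, 19, 15, 3, 6]
Stage 4 (CLIP -5 11): clip(3,-5,11)=3, clip(19,-5,11)=11, clip(15,-5,11)=11, clip(3,-5,11)=3, clip(6,-5,11)=6 -> [3, 11, 11, 3, 6]
Stage 5 (OFFSET -2): 3+-2=1, 11+-2=9, 11+-2=9, 3+-2=1, 6+-2=4 -> [1, 9, 9, 1, 4]
Stage 6 (DIFF): s[0]=1, 9-1=8, 9-9=0, 1-9=-8, 4-1=3 -> [1, 8, 0, -8, 3]

Answer: 1 8 0 -8 3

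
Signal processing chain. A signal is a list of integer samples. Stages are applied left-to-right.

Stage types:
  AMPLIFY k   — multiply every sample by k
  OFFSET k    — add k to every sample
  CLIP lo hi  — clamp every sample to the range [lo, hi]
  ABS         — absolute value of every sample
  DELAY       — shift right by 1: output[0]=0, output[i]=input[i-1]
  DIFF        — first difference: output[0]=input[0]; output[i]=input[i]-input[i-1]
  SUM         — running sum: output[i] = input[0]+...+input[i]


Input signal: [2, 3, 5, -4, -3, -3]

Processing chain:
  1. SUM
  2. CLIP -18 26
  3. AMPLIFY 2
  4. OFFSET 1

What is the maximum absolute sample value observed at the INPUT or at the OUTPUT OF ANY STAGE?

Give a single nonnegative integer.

Input: [2, 3, 5, -4, -3, -3] (max |s|=5)
Stage 1 (SUM): sum[0..0]=2, sum[0..1]=5, sum[0..2]=10, sum[0..3]=6, sum[0..4]=3, sum[0..5]=0 -> [2, 5, 10, 6, 3, 0] (max |s|=10)
Stage 2 (CLIP -18 26): clip(2,-18,26)=2, clip(5,-18,26)=5, clip(10,-18,26)=10, clip(6,-18,26)=6, clip(3,-18,26)=3, clip(0,-18,26)=0 -> [2, 5, 10, 6, 3, 0] (max |s|=10)
Stage 3 (AMPLIFY 2): 2*2=4, 5*2=10, 10*2=20, 6*2=12, 3*2=6, 0*2=0 -> [4, 10, 20, 12, 6, 0] (max |s|=20)
Stage 4 (OFFSET 1): 4+1=5, 10+1=11, 20+1=21, 12+1=13, 6+1=7, 0+1=1 -> [5, 11, 21, 13, 7, 1] (max |s|=21)
Overall max amplitude: 21

Answer: 21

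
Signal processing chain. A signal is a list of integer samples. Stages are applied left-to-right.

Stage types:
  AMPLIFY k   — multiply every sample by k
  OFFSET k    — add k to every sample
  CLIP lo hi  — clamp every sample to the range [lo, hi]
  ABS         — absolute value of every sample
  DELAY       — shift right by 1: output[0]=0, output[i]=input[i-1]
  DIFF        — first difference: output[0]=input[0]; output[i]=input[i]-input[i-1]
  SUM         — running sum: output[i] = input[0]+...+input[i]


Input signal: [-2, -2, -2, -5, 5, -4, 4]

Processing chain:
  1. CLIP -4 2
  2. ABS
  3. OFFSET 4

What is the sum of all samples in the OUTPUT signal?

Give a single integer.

Input: [-2, -2, -2, -5, 5, -4, 4]
Stage 1 (CLIP -4 2): clip(-2,-4,2)=-2, clip(-2,-4,2)=-2, clip(-2,-4,2)=-2, clip(-5,-4,2)=-4, clip(5,-4,2)=2, clip(-4,-4,2)=-4, clip(4,-4,2)=2 -> [-2, -2, -2, -4, 2, -4, 2]
Stage 2 (ABS): |-2|=2, |-2|=2, |-2|=2, |-4|=4, |2|=2, |-4|=4, |2|=2 -> [2, 2, 2, 4, 2, 4, 2]
Stage 3 (OFFSET 4): 2+4=6, 2+4=6, 2+4=6, 4+4=8, 2+4=6, 4+4=8, 2+4=6 -> [6, 6, 6, 8, 6, 8, 6]
Output sum: 46

Answer: 46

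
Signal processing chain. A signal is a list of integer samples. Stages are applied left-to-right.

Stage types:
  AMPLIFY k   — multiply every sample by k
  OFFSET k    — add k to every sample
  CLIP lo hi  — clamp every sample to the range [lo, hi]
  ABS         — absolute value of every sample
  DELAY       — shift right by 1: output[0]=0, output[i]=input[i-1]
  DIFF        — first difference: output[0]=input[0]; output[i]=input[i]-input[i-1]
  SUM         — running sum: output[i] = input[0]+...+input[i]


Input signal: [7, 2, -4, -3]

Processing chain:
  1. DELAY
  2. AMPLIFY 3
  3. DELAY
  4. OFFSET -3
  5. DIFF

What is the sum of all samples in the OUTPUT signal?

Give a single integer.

Answer: 3

Derivation:
Input: [7, 2, -4, -3]
Stage 1 (DELAY): [0, 7, 2, -4] = [0, 7, 2, -4] -> [0, 7, 2, -4]
Stage 2 (AMPLIFY 3): 0*3=0, 7*3=21, 2*3=6, -4*3=-12 -> [0, 21, 6, -12]
Stage 3 (DELAY): [0, 0, 21, 6] = [0, 0, 21, 6] -> [0, 0, 21, 6]
Stage 4 (OFFSET -3): 0+-3=-3, 0+-3=-3, 21+-3=18, 6+-3=3 -> [-3, -3, 18, 3]
Stage 5 (DIFF): s[0]=-3, -3--3=0, 18--3=21, 3-18=-15 -> [-3, 0, 21, -15]
Output sum: 3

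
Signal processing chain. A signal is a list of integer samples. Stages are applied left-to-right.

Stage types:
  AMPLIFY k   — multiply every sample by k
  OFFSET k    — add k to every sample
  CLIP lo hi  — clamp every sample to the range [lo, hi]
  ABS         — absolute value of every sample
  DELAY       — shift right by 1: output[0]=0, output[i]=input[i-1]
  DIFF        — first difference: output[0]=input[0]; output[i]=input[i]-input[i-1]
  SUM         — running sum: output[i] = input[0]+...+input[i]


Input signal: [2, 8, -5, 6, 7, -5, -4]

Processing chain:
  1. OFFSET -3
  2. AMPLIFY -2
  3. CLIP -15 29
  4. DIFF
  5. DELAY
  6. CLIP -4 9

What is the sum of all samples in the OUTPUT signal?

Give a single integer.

Input: [2, 8, -5, 6, 7, -5, -4]
Stage 1 (OFFSET -3): 2+-3=-1, 8+-3=5, -5+-3=-8, 6+-3=3, 7+-3=4, -5+-3=-8, -4+-3=-7 -> [-1, 5, -8, 3, 4, -8, -7]
Stage 2 (AMPLIFY -2): -1*-2=2, 5*-2=-10, -8*-2=16, 3*-2=-6, 4*-2=-8, -8*-2=16, -7*-2=14 -> [2, -10, 16, -6, -8, 16, 14]
Stage 3 (CLIP -15 29): clip(2,-15,29)=2, clip(-10,-15,29)=-10, clip(16,-15,29)=16, clip(-6,-15,29)=-6, clip(-8,-15,29)=-8, clip(16,-15,29)=16, clip(14,-15,29)=14 -> [2, -10, 16, -6, -8, 16, 14]
Stage 4 (DIFF): s[0]=2, -10-2=-12, 16--10=26, -6-16=-22, -8--6=-2, 16--8=24, 14-16=-2 -> [2, -12, 26, -22, -2, 24, -2]
Stage 5 (DELAY): [0, 2, -12, 26, -22, -2, 24] = [0, 2, -12, 26, -22, -2, 24] -> [0, 2, -12, 26, -22, -2, 24]
Stage 6 (CLIP -4 9): clip(0,-4,9)=0, clip(2,-4,9)=2, clip(-12,-4,9)=-4, clip(26,-4,9)=9, clip(-22,-4,9)=-4, clip(-2,-4,9)=-2, clip(24,-4,9)=9 -> [0, 2, -4, 9, -4, -2, 9]
Output sum: 10

Answer: 10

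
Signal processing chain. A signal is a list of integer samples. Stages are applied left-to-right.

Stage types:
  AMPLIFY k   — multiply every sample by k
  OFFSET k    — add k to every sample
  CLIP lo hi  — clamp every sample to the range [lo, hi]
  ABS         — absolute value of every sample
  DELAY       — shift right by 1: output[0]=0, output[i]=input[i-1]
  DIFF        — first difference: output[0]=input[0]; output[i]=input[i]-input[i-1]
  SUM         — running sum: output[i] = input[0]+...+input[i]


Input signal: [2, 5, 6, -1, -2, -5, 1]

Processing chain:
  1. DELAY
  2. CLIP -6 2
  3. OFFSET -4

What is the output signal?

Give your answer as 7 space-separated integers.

Answer: -4 -2 -2 -2 -5 -6 -9

Derivation:
Input: [2, 5, 6, -1, -2, -5, 1]
Stage 1 (DELAY): [0, 2, 5, 6, -1, -2, -5] = [0, 2, 5, 6, -1, -2, -5] -> [0, 2, 5, 6, -1, -2, -5]
Stage 2 (CLIP -6 2): clip(0,-6,2)=0, clip(2,-6,2)=2, clip(5,-6,2)=2, clip(6,-6,2)=2, clip(-1,-6,2)=-1, clip(-2,-6,2)=-2, clip(-5,-6,2)=-5 -> [0, 2, 2, 2, -1, -2, -5]
Stage 3 (OFFSET -4): 0+-4=-4, 2+-4=-2, 2+-4=-2, 2+-4=-2, -1+-4=-5, -2+-4=-6, -5+-4=-9 -> [-4, -2, -2, -2, -5, -6, -9]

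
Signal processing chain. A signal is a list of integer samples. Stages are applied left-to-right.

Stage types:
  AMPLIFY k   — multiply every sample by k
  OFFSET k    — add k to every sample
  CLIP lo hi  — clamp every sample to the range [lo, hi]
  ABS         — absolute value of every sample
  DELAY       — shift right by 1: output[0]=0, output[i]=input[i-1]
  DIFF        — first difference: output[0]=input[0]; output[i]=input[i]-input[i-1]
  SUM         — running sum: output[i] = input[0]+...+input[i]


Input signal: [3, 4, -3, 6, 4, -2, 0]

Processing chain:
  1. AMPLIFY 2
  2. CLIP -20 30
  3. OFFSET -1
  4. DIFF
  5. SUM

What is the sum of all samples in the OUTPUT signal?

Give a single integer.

Input: [3, 4, -3, 6, 4, -2, 0]
Stage 1 (AMPLIFY 2): 3*2=6, 4*2=8, -3*2=-6, 6*2=12, 4*2=8, -2*2=-4, 0*2=0 -> [6, 8, -6, 12, 8, -4, 0]
Stage 2 (CLIP -20 30): clip(6,-20,30)=6, clip(8,-20,30)=8, clip(-6,-20,30)=-6, clip(12,-20,30)=12, clip(8,-20,30)=8, clip(-4,-20,30)=-4, clip(0,-20,30)=0 -> [6, 8, -6, 12, 8, -4, 0]
Stage 3 (OFFSET -1): 6+-1=5, 8+-1=7, -6+-1=-7, 12+-1=11, 8+-1=7, -4+-1=-5, 0+-1=-1 -> [5, 7, -7, 11, 7, -5, -1]
Stage 4 (DIFF): s[0]=5, 7-5=2, -7-7=-14, 11--7=18, 7-11=-4, -5-7=-12, -1--5=4 -> [5, 2, -14, 18, -4, -12, 4]
Stage 5 (SUM): sum[0..0]=5, sum[0..1]=7, sum[0..2]=-7, sum[0..3]=11, sum[0..4]=7, sum[0..5]=-5, sum[0..6]=-1 -> [5, 7, -7, 11, 7, -5, -1]
Output sum: 17

Answer: 17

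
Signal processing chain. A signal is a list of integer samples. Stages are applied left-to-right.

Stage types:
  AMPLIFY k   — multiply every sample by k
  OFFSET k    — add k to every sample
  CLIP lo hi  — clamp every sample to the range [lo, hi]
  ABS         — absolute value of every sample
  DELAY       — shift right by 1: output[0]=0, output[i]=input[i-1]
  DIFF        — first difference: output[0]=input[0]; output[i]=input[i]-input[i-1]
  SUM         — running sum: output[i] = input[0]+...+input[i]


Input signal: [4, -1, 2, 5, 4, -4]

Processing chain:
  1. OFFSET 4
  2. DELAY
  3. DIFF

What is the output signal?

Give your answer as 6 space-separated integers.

Input: [4, -1, 2, 5, 4, -4]
Stage 1 (OFFSET 4): 4+4=8, -1+4=3, 2+4=6, 5+4=9, 4+4=8, -4+4=0 -> [8, 3, 6, 9, 8, 0]
Stage 2 (DELAY): [0, 8, 3, 6, 9, 8] = [0, 8, 3, 6, 9, 8] -> [0, 8, 3, 6, 9, 8]
Stage 3 (DIFF): s[0]=0, 8-0=8, 3-8=-5, 6-3=3, 9-6=3, 8-9=-1 -> [0, 8, -5, 3, 3, -1]

Answer: 0 8 -5 3 3 -1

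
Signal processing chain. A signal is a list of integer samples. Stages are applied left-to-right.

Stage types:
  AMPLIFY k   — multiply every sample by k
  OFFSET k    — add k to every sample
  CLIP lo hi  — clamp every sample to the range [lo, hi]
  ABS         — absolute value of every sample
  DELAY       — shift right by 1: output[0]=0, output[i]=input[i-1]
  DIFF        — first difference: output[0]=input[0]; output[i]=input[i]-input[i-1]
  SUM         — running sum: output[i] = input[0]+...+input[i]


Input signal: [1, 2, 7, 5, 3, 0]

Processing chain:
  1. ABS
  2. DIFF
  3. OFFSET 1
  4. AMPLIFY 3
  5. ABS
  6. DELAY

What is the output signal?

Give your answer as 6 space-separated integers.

Input: [1, 2, 7, 5, 3, 0]
Stage 1 (ABS): |1|=1, |2|=2, |7|=7, |5|=5, |3|=3, |0|=0 -> [1, 2, 7, 5, 3, 0]
Stage 2 (DIFF): s[0]=1, 2-1=1, 7-2=5, 5-7=-2, 3-5=-2, 0-3=-3 -> [1, 1, 5, -2, -2, -3]
Stage 3 (OFFSET 1): 1+1=2, 1+1=2, 5+1=6, -2+1=-1, -2+1=-1, -3+1=-2 -> [2, 2, 6, -1, -1, -2]
Stage 4 (AMPLIFY 3): 2*3=6, 2*3=6, 6*3=18, -1*3=-3, -1*3=-3, -2*3=-6 -> [6, 6, 18, -3, -3, -6]
Stage 5 (ABS): |6|=6, |6|=6, |18|=18, |-3|=3, |-3|=3, |-6|=6 -> [6, 6, 18, 3, 3, 6]
Stage 6 (DELAY): [0, 6, 6, 18, 3, 3] = [0, 6, 6, 18, 3, 3] -> [0, 6, 6, 18, 3, 3]

Answer: 0 6 6 18 3 3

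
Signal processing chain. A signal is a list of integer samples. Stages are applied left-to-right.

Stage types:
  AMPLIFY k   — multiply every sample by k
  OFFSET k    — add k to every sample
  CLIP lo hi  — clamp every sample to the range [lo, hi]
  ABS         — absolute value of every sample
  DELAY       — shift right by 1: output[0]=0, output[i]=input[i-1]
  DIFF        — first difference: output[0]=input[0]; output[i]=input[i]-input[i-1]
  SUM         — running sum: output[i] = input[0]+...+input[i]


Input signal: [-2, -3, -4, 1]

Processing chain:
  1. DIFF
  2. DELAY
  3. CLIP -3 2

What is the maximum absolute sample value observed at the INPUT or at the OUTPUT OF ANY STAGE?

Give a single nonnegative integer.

Answer: 5

Derivation:
Input: [-2, -3, -4, 1] (max |s|=4)
Stage 1 (DIFF): s[0]=-2, -3--2=-1, -4--3=-1, 1--4=5 -> [-2, -1, -1, 5] (max |s|=5)
Stage 2 (DELAY): [0, -2, -1, -1] = [0, -2, -1, -1] -> [0, -2, -1, -1] (max |s|=2)
Stage 3 (CLIP -3 2): clip(0,-3,2)=0, clip(-2,-3,2)=-2, clip(-1,-3,2)=-1, clip(-1,-3,2)=-1 -> [0, -2, -1, -1] (max |s|=2)
Overall max amplitude: 5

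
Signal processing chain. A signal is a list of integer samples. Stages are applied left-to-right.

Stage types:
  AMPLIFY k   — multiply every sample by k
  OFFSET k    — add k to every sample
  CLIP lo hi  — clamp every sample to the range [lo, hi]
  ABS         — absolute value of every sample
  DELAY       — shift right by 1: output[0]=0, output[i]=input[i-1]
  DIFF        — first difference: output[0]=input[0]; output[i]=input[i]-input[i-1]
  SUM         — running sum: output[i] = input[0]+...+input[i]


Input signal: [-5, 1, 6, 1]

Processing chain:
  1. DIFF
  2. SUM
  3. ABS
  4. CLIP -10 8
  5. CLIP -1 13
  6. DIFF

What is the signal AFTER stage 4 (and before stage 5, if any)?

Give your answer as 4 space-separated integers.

Answer: 5 1 6 1

Derivation:
Input: [-5, 1, 6, 1]
Stage 1 (DIFF): s[0]=-5, 1--5=6, 6-1=5, 1-6=-5 -> [-5, 6, 5, -5]
Stage 2 (SUM): sum[0..0]=-5, sum[0..1]=1, sum[0..2]=6, sum[0..3]=1 -> [-5, 1, 6, 1]
Stage 3 (ABS): |-5|=5, |1|=1, |6|=6, |1|=1 -> [5, 1, 6, 1]
Stage 4 (CLIP -10 8): clip(5,-10,8)=5, clip(1,-10,8)=1, clip(6,-10,8)=6, clip(1,-10,8)=1 -> [5, 1, 6, 1]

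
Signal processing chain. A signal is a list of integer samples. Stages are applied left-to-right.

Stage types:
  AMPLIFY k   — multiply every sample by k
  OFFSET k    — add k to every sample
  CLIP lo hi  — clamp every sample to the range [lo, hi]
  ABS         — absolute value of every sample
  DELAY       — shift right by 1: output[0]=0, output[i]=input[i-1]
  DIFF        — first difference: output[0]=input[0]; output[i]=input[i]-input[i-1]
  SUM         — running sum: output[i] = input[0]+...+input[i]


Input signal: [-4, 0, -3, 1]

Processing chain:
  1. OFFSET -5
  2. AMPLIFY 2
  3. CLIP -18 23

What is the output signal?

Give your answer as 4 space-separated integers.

Answer: -18 -10 -16 -8

Derivation:
Input: [-4, 0, -3, 1]
Stage 1 (OFFSET -5): -4+-5=-9, 0+-5=-5, -3+-5=-8, 1+-5=-4 -> [-9, -5, -8, -4]
Stage 2 (AMPLIFY 2): -9*2=-18, -5*2=-10, -8*2=-16, -4*2=-8 -> [-18, -10, -16, -8]
Stage 3 (CLIP -18 23): clip(-18,-18,23)=-18, clip(-10,-18,23)=-10, clip(-16,-18,23)=-16, clip(-8,-18,23)=-8 -> [-18, -10, -16, -8]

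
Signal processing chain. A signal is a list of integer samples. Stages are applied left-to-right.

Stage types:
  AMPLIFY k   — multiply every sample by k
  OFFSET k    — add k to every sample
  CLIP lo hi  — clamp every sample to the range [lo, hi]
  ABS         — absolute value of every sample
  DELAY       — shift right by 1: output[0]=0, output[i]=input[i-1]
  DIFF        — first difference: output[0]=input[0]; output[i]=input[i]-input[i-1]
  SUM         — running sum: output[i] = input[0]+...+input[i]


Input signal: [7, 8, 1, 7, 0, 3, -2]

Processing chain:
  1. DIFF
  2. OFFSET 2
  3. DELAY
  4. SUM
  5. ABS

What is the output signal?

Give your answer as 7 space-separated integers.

Input: [7, 8, 1, 7, 0, 3, -2]
Stage 1 (DIFF): s[0]=7, 8-7=1, 1-8=-7, 7-1=6, 0-7=-7, 3-0=3, -2-3=-5 -> [7, 1, -7, 6, -7, 3, -5]
Stage 2 (OFFSET 2): 7+2=9, 1+2=3, -7+2=-5, 6+2=8, -7+2=-5, 3+2=5, -5+2=-3 -> [9, 3, -5, 8, -5, 5, -3]
Stage 3 (DELAY): [0, 9, 3, -5, 8, -5, 5] = [0, 9, 3, -5, 8, -5, 5] -> [0, 9, 3, -5, 8, -5, 5]
Stage 4 (SUM): sum[0..0]=0, sum[0..1]=9, sum[0..2]=12, sum[0..3]=7, sum[0..4]=15, sum[0..5]=10, sum[0..6]=15 -> [0, 9, 12, 7, 15, 10, 15]
Stage 5 (ABS): |0|=0, |9|=9, |12|=12, |7|=7, |15|=15, |10|=10, |15|=15 -> [0, 9, 12, 7, 15, 10, 15]

Answer: 0 9 12 7 15 10 15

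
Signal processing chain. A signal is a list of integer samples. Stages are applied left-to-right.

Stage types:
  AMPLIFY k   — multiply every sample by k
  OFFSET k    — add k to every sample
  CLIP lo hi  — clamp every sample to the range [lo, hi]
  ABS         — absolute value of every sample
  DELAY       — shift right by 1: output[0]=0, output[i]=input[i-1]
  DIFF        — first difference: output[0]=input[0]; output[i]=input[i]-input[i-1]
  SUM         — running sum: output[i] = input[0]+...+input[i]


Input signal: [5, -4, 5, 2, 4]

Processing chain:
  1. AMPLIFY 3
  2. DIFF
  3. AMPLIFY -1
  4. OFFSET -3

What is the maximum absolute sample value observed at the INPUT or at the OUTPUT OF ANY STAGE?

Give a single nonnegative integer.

Answer: 30

Derivation:
Input: [5, -4, 5, 2, 4] (max |s|=5)
Stage 1 (AMPLIFY 3): 5*3=15, -4*3=-12, 5*3=15, 2*3=6, 4*3=12 -> [15, -12, 15, 6, 12] (max |s|=15)
Stage 2 (DIFF): s[0]=15, -12-15=-27, 15--12=27, 6-15=-9, 12-6=6 -> [15, -27, 27, -9, 6] (max |s|=27)
Stage 3 (AMPLIFY -1): 15*-1=-15, -27*-1=27, 27*-1=-27, -9*-1=9, 6*-1=-6 -> [-15, 27, -27, 9, -6] (max |s|=27)
Stage 4 (OFFSET -3): -15+-3=-18, 27+-3=24, -27+-3=-30, 9+-3=6, -6+-3=-9 -> [-18, 24, -30, 6, -9] (max |s|=30)
Overall max amplitude: 30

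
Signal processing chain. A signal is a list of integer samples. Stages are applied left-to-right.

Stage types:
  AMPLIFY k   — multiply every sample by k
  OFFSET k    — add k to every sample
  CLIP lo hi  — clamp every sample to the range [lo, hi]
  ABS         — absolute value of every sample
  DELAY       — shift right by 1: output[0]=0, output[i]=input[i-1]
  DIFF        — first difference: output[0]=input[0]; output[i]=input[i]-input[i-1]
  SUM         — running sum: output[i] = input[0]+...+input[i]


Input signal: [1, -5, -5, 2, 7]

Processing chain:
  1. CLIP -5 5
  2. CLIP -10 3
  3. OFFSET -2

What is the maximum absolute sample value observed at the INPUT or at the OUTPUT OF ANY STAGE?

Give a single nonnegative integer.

Input: [1, -5, -5, 2, 7] (max |s|=7)
Stage 1 (CLIP -5 5): clip(1,-5,5)=1, clip(-5,-5,5)=-5, clip(-5,-5,5)=-5, clip(2,-5,5)=2, clip(7,-5,5)=5 -> [1, -5, -5, 2, 5] (max |s|=5)
Stage 2 (CLIP -10 3): clip(1,-10,3)=1, clip(-5,-10,3)=-5, clip(-5,-10,3)=-5, clip(2,-10,3)=2, clip(5,-10,3)=3 -> [1, -5, -5, 2, 3] (max |s|=5)
Stage 3 (OFFSET -2): 1+-2=-1, -5+-2=-7, -5+-2=-7, 2+-2=0, 3+-2=1 -> [-1, -7, -7, 0, 1] (max |s|=7)
Overall max amplitude: 7

Answer: 7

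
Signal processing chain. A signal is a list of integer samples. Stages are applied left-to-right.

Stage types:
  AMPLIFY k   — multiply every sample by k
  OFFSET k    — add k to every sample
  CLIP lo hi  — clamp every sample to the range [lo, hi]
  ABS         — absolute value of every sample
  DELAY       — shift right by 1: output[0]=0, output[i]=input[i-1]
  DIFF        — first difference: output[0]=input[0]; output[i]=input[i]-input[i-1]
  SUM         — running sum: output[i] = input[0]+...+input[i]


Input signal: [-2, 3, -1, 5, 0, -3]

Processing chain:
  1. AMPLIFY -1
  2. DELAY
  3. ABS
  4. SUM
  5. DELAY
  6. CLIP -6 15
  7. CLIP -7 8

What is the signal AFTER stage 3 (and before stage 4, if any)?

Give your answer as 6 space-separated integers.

Answer: 0 2 3 1 5 0

Derivation:
Input: [-2, 3, -1, 5, 0, -3]
Stage 1 (AMPLIFY -1): -2*-1=2, 3*-1=-3, -1*-1=1, 5*-1=-5, 0*-1=0, -3*-1=3 -> [2, -3, 1, -5, 0, 3]
Stage 2 (DELAY): [0, 2, -3, 1, -5, 0] = [0, 2, -3, 1, -5, 0] -> [0, 2, -3, 1, -5, 0]
Stage 3 (ABS): |0|=0, |2|=2, |-3|=3, |1|=1, |-5|=5, |0|=0 -> [0, 2, 3, 1, 5, 0]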